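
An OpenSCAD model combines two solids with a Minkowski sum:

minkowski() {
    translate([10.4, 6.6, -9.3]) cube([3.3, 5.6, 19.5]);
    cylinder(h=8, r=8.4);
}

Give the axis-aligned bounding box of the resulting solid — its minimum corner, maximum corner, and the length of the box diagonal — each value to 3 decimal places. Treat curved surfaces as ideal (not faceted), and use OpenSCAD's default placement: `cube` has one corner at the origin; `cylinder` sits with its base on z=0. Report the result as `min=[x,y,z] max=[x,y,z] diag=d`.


A = translate([10.4, 6.6, -9.3]) cube([3.3, 5.6, 19.5]) → bbox [10.4,6.6,-9.3] .. [13.7,12.2,10.2]
B = cylinder(h=8, r=8.4) → bbox [-8.4,-8.4,0] .. [8.4,8.4,8]
lo = A.lo+B.lo = [10.4-8.4, 6.6-8.4, -9.3+0] = [2.000,-1.800,-9.300]
hi = A.hi+B.hi = [13.7+8.4, 12.2+8.4, 10.2+8] = [22.100,20.600,18.200]
diag = √(20.1²+22.4²+27.5²) = √1662.02 = 40.768

min=[2.000,-1.800,-9.300] max=[22.100,20.600,18.200] diag=40.768


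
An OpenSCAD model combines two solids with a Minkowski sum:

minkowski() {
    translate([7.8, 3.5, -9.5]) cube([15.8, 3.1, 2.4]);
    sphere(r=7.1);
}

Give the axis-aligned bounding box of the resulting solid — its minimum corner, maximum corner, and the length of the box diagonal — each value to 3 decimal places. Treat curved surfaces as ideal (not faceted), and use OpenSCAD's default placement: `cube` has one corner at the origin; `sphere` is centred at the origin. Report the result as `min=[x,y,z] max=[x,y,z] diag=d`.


min=[0.700,-3.600,-16.600] max=[30.700,13.700,0.000] diag=38.404

A = translate([7.8, 3.5, -9.5]) cube([15.8, 3.1, 2.4]) → bbox [7.8,3.5,-9.5] .. [23.6,6.6,-7.1]
B = sphere(r=7.1) → bbox [-7.1,-7.1,-7.1] .. [7.1,7.1,7.1]
lo = A.lo+B.lo = [7.8-7.1, 3.5-7.1, -9.5-7.1] = [0.700,-3.600,-16.600]
hi = A.hi+B.hi = [23.6+7.1, 6.6+7.1, -7.1+7.1] = [30.700,13.700,0.000]
diag = √(30²+17.3²+16.6²) = √1474.85 = 38.404


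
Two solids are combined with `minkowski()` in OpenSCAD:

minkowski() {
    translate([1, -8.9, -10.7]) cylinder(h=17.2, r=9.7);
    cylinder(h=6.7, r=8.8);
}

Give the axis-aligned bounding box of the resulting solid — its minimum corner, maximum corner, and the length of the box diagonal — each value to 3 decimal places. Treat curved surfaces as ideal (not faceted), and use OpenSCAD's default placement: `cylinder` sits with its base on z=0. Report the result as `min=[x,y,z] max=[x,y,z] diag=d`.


min=[-17.500,-27.400,-10.700] max=[19.500,9.600,13.200] diag=57.526

A = translate([1, -8.9, -10.7]) cylinder(h=17.2, r=9.7) → bbox [-8.7,-18.6,-10.7] .. [10.7,0.8,6.5]
B = cylinder(h=6.7, r=8.8) → bbox [-8.8,-8.8,0] .. [8.8,8.8,6.7]
lo = A.lo+B.lo = [-8.7-8.8, -18.6-8.8, -10.7+0] = [-17.500,-27.400,-10.700]
hi = A.hi+B.hi = [10.7+8.8, 0.8+8.8, 6.5+6.7] = [19.500,9.600,13.200]
diag = √(37²+37²+23.9²) = √3309.21 = 57.526


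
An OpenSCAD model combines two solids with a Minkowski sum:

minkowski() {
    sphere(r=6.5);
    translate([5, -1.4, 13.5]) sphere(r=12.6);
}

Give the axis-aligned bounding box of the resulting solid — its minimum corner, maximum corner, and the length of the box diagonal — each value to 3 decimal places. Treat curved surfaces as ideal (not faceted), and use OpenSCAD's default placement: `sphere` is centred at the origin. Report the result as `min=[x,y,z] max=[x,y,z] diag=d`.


min=[-14.100,-20.500,-5.600] max=[24.100,17.700,32.600] diag=66.164

A = translate([5, -1.4, 13.5]) sphere(r=12.6) → bbox [-7.6,-14,0.9] .. [17.6,11.2,26.1]
B = sphere(r=6.5) → bbox [-6.5,-6.5,-6.5] .. [6.5,6.5,6.5]
lo = A.lo+B.lo = [-7.6-6.5, -14-6.5, 0.9-6.5] = [-14.100,-20.500,-5.600]
hi = A.hi+B.hi = [17.6+6.5, 11.2+6.5, 26.1+6.5] = [24.100,17.700,32.600]
diag = √(38.2²+38.2²+38.2²) = √4377.72 = 66.164


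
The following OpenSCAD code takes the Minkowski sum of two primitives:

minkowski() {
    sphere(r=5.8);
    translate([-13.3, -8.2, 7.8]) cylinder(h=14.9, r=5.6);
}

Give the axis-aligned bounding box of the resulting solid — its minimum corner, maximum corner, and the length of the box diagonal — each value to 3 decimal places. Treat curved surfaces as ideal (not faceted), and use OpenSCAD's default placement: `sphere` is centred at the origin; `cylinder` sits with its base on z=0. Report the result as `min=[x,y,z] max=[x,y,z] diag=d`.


A = translate([-13.3, -8.2, 7.8]) cylinder(h=14.9, r=5.6) → bbox [-18.9,-13.8,7.8] .. [-7.7,-2.6,22.7]
B = sphere(r=5.8) → bbox [-5.8,-5.8,-5.8] .. [5.8,5.8,5.8]
lo = A.lo+B.lo = [-18.9-5.8, -13.8-5.8, 7.8-5.8] = [-24.700,-19.600,2.000]
hi = A.hi+B.hi = [-7.7+5.8, -2.6+5.8, 22.7+5.8] = [-1.900,3.200,28.500]
diag = √(22.8²+22.8²+26.5²) = √1741.93 = 41.736

min=[-24.700,-19.600,2.000] max=[-1.900,3.200,28.500] diag=41.736


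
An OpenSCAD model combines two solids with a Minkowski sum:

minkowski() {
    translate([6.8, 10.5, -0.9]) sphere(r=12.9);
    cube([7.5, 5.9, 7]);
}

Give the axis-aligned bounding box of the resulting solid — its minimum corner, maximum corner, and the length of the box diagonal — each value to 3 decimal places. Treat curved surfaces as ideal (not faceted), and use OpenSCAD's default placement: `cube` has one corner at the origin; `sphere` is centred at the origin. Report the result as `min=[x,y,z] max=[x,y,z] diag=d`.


min=[-6.100,-2.400,-13.800] max=[27.200,29.300,19.000] diag=56.477

A = translate([6.8, 10.5, -0.9]) sphere(r=12.9) → bbox [-6.1,-2.4,-13.8] .. [19.7,23.4,12]
B = cube([7.5, 5.9, 7]) → bbox [0,0,0] .. [7.5,5.9,7]
lo = A.lo+B.lo = [-6.1+0, -2.4+0, -13.8+0] = [-6.100,-2.400,-13.800]
hi = A.hi+B.hi = [19.7+7.5, 23.4+5.9, 12+7] = [27.200,29.300,19.000]
diag = √(33.3²+31.7²+32.8²) = √3189.62 = 56.477


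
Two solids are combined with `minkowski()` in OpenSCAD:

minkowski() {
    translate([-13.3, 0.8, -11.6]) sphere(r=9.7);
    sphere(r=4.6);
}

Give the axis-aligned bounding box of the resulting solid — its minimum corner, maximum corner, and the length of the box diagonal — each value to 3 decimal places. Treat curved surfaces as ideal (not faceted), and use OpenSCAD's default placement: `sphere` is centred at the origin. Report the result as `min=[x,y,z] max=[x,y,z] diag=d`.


A = translate([-13.3, 0.8, -11.6]) sphere(r=9.7) → bbox [-23,-8.9,-21.3] .. [-3.6,10.5,-1.9]
B = sphere(r=4.6) → bbox [-4.6,-4.6,-4.6] .. [4.6,4.6,4.6]
lo = A.lo+B.lo = [-23-4.6, -8.9-4.6, -21.3-4.6] = [-27.600,-13.500,-25.900]
hi = A.hi+B.hi = [-3.6+4.6, 10.5+4.6, -1.9+4.6] = [1.000,15.100,2.700]
diag = √(28.6²+28.6²+28.6²) = √2453.88 = 49.537

min=[-27.600,-13.500,-25.900] max=[1.000,15.100,2.700] diag=49.537


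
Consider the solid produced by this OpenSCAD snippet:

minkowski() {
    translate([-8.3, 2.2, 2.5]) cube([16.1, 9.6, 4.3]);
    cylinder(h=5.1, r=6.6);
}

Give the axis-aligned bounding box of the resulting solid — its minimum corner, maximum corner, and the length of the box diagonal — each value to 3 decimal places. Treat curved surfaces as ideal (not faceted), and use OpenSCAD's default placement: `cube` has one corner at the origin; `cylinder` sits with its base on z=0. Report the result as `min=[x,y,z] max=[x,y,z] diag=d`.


A = translate([-8.3, 2.2, 2.5]) cube([16.1, 9.6, 4.3]) → bbox [-8.3,2.2,2.5] .. [7.8,11.8,6.8]
B = cylinder(h=5.1, r=6.6) → bbox [-6.6,-6.6,0] .. [6.6,6.6,5.1]
lo = A.lo+B.lo = [-8.3-6.6, 2.2-6.6, 2.5+0] = [-14.900,-4.400,2.500]
hi = A.hi+B.hi = [7.8+6.6, 11.8+6.6, 6.8+5.1] = [14.400,18.400,11.900]
diag = √(29.3²+22.8²+9.4²) = √1466.69 = 38.297

min=[-14.900,-4.400,2.500] max=[14.400,18.400,11.900] diag=38.297


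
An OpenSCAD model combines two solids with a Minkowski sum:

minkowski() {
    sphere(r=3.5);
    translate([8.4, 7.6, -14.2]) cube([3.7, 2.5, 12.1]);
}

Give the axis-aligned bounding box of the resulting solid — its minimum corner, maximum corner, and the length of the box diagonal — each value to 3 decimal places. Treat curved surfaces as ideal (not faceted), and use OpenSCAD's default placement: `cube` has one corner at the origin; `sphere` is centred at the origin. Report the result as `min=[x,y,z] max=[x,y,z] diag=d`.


min=[4.900,4.100,-17.700] max=[15.600,13.600,1.400] diag=23.865

A = translate([8.4, 7.6, -14.2]) cube([3.7, 2.5, 12.1]) → bbox [8.4,7.6,-14.2] .. [12.1,10.1,-2.1]
B = sphere(r=3.5) → bbox [-3.5,-3.5,-3.5] .. [3.5,3.5,3.5]
lo = A.lo+B.lo = [8.4-3.5, 7.6-3.5, -14.2-3.5] = [4.900,4.100,-17.700]
hi = A.hi+B.hi = [12.1+3.5, 10.1+3.5, -2.1+3.5] = [15.600,13.600,1.400]
diag = √(10.7²+9.5²+19.1²) = √569.55 = 23.865


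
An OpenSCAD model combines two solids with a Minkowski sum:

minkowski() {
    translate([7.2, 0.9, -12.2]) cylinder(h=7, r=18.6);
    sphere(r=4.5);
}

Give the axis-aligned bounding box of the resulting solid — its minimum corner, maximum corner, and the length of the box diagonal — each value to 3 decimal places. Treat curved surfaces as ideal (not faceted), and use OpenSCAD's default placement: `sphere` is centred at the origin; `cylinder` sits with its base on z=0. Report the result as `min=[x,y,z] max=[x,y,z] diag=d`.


min=[-15.900,-22.200,-16.700] max=[30.300,24.000,-0.700] diag=67.267

A = translate([7.2, 0.9, -12.2]) cylinder(h=7, r=18.6) → bbox [-11.4,-17.7,-12.2] .. [25.8,19.5,-5.2]
B = sphere(r=4.5) → bbox [-4.5,-4.5,-4.5] .. [4.5,4.5,4.5]
lo = A.lo+B.lo = [-11.4-4.5, -17.7-4.5, -12.2-4.5] = [-15.900,-22.200,-16.700]
hi = A.hi+B.hi = [25.8+4.5, 19.5+4.5, -5.2+4.5] = [30.300,24.000,-0.700]
diag = √(46.2²+46.2²+16²) = √4524.88 = 67.267


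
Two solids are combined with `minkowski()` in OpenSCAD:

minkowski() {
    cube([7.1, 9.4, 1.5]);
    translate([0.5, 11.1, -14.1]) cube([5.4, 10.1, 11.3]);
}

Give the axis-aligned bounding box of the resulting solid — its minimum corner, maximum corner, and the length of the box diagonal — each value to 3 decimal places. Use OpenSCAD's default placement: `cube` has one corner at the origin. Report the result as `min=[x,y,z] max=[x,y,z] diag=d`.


min=[0.500,11.100,-14.100] max=[13.000,30.600,-1.300] diag=26.464

A = translate([0.5, 11.1, -14.1]) cube([5.4, 10.1, 11.3]) → bbox [0.5,11.1,-14.1] .. [5.9,21.2,-2.8]
B = cube([7.1, 9.4, 1.5]) → bbox [0,0,0] .. [7.1,9.4,1.5]
lo = A.lo+B.lo = [0.5+0, 11.1+0, -14.1+0] = [0.500,11.100,-14.100]
hi = A.hi+B.hi = [5.9+7.1, 21.2+9.4, -2.8+1.5] = [13.000,30.600,-1.300]
diag = √(12.5²+19.5²+12.8²) = √700.34 = 26.464


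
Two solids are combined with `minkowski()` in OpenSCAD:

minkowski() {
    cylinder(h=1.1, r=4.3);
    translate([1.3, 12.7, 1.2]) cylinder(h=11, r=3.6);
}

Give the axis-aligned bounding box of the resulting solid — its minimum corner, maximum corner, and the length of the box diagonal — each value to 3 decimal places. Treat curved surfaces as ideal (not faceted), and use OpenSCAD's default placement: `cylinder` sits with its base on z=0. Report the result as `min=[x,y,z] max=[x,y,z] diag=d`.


min=[-6.600,4.800,1.200] max=[9.200,20.600,13.300] diag=25.410

A = translate([1.3, 12.7, 1.2]) cylinder(h=11, r=3.6) → bbox [-2.3,9.1,1.2] .. [4.9,16.3,12.2]
B = cylinder(h=1.1, r=4.3) → bbox [-4.3,-4.3,0] .. [4.3,4.3,1.1]
lo = A.lo+B.lo = [-2.3-4.3, 9.1-4.3, 1.2+0] = [-6.600,4.800,1.200]
hi = A.hi+B.hi = [4.9+4.3, 16.3+4.3, 12.2+1.1] = [9.200,20.600,13.300]
diag = √(15.8²+15.8²+12.1²) = √645.69 = 25.410


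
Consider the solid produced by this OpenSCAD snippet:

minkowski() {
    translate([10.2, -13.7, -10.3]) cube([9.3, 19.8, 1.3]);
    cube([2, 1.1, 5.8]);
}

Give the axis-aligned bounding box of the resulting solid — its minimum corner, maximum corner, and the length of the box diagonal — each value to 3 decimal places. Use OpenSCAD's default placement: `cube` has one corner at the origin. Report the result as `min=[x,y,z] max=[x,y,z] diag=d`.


min=[10.200,-13.700,-10.300] max=[21.500,7.200,-3.200] diag=24.797

A = translate([10.2, -13.7, -10.3]) cube([9.3, 19.8, 1.3]) → bbox [10.2,-13.7,-10.3] .. [19.5,6.1,-9]
B = cube([2, 1.1, 5.8]) → bbox [0,0,0] .. [2,1.1,5.8]
lo = A.lo+B.lo = [10.2+0, -13.7+0, -10.3+0] = [10.200,-13.700,-10.300]
hi = A.hi+B.hi = [19.5+2, 6.1+1.1, -9+5.8] = [21.500,7.200,-3.200]
diag = √(11.3²+20.9²+7.1²) = √614.91 = 24.797


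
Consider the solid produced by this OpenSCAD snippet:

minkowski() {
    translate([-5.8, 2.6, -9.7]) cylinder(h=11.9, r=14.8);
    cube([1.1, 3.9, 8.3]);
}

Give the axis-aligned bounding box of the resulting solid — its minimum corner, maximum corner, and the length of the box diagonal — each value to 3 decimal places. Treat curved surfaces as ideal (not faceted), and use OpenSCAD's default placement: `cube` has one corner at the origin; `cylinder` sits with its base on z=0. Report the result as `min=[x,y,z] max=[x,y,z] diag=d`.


A = translate([-5.8, 2.6, -9.7]) cylinder(h=11.9, r=14.8) → bbox [-20.6,-12.2,-9.7] .. [9,17.4,2.2]
B = cube([1.1, 3.9, 8.3]) → bbox [0,0,0] .. [1.1,3.9,8.3]
lo = A.lo+B.lo = [-20.6+0, -12.2+0, -9.7+0] = [-20.600,-12.200,-9.700]
hi = A.hi+B.hi = [9+1.1, 17.4+3.9, 2.2+8.3] = [10.100,21.300,10.500]
diag = √(30.7²+33.5²+20.2²) = √2472.78 = 49.727

min=[-20.600,-12.200,-9.700] max=[10.100,21.300,10.500] diag=49.727


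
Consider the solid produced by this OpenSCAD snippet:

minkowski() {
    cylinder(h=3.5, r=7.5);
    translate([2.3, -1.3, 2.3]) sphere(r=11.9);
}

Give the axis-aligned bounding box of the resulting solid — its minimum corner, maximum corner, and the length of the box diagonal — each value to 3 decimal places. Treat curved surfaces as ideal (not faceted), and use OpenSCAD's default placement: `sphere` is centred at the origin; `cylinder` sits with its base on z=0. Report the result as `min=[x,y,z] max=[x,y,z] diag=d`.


min=[-17.100,-20.700,-9.600] max=[21.700,18.100,17.700] diag=61.288

A = translate([2.3, -1.3, 2.3]) sphere(r=11.9) → bbox [-9.6,-13.2,-9.6] .. [14.2,10.6,14.2]
B = cylinder(h=3.5, r=7.5) → bbox [-7.5,-7.5,0] .. [7.5,7.5,3.5]
lo = A.lo+B.lo = [-9.6-7.5, -13.2-7.5, -9.6+0] = [-17.100,-20.700,-9.600]
hi = A.hi+B.hi = [14.2+7.5, 10.6+7.5, 14.2+3.5] = [21.700,18.100,17.700]
diag = √(38.8²+38.8²+27.3²) = √3756.17 = 61.288


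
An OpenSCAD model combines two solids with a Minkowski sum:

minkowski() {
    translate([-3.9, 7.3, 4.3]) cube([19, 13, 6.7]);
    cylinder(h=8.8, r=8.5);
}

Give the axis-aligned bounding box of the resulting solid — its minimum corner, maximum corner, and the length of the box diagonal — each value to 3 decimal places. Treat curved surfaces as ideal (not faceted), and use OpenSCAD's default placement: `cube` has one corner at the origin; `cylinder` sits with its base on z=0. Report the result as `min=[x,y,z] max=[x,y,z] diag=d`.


A = translate([-3.9, 7.3, 4.3]) cube([19, 13, 6.7]) → bbox [-3.9,7.3,4.3] .. [15.1,20.3,11]
B = cylinder(h=8.8, r=8.5) → bbox [-8.5,-8.5,0] .. [8.5,8.5,8.8]
lo = A.lo+B.lo = [-3.9-8.5, 7.3-8.5, 4.3+0] = [-12.400,-1.200,4.300]
hi = A.hi+B.hi = [15.1+8.5, 20.3+8.5, 11+8.8] = [23.600,28.800,19.800]
diag = √(36²+30²+15.5²) = √2436.25 = 49.358

min=[-12.400,-1.200,4.300] max=[23.600,28.800,19.800] diag=49.358


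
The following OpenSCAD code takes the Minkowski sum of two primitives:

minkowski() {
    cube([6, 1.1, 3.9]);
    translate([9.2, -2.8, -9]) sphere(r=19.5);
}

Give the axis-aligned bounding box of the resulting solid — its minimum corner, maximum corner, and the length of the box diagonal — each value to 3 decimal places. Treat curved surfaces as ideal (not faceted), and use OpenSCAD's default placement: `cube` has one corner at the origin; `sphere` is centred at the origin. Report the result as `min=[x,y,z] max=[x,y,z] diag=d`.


min=[-10.300,-22.300,-28.500] max=[34.700,17.800,14.400] diag=73.983

A = translate([9.2, -2.8, -9]) sphere(r=19.5) → bbox [-10.3,-22.3,-28.5] .. [28.7,16.7,10.5]
B = cube([6, 1.1, 3.9]) → bbox [0,0,0] .. [6,1.1,3.9]
lo = A.lo+B.lo = [-10.3+0, -22.3+0, -28.5+0] = [-10.300,-22.300,-28.500]
hi = A.hi+B.hi = [28.7+6, 16.7+1.1, 10.5+3.9] = [34.700,17.800,14.400]
diag = √(45²+40.1²+42.9²) = √5473.42 = 73.983


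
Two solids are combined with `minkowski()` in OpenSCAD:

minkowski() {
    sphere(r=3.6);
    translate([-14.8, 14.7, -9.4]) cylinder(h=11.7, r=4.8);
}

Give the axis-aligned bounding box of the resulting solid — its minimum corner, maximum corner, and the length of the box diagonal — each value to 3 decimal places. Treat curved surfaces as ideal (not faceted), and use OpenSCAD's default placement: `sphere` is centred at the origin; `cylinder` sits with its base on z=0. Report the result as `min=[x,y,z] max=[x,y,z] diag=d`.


A = translate([-14.8, 14.7, -9.4]) cylinder(h=11.7, r=4.8) → bbox [-19.6,9.9,-9.4] .. [-10,19.5,2.3]
B = sphere(r=3.6) → bbox [-3.6,-3.6,-3.6] .. [3.6,3.6,3.6]
lo = A.lo+B.lo = [-19.6-3.6, 9.9-3.6, -9.4-3.6] = [-23.200,6.300,-13.000]
hi = A.hi+B.hi = [-10+3.6, 19.5+3.6, 2.3+3.6] = [-6.400,23.100,5.900]
diag = √(16.8²+16.8²+18.9²) = √921.69 = 30.359

min=[-23.200,6.300,-13.000] max=[-6.400,23.100,5.900] diag=30.359


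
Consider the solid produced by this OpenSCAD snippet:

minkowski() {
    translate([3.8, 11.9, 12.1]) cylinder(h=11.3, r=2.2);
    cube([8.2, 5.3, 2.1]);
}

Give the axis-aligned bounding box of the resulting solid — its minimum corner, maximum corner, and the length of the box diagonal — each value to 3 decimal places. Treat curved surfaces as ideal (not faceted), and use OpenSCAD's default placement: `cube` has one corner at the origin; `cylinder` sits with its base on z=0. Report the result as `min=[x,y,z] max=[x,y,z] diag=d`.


A = translate([3.8, 11.9, 12.1]) cylinder(h=11.3, r=2.2) → bbox [1.6,9.7,12.1] .. [6,14.1,23.4]
B = cube([8.2, 5.3, 2.1]) → bbox [0,0,0] .. [8.2,5.3,2.1]
lo = A.lo+B.lo = [1.6+0, 9.7+0, 12.1+0] = [1.600,9.700,12.100]
hi = A.hi+B.hi = [6+8.2, 14.1+5.3, 23.4+2.1] = [14.200,19.400,25.500]
diag = √(12.6²+9.7²+13.4²) = √432.41 = 20.794

min=[1.600,9.700,12.100] max=[14.200,19.400,25.500] diag=20.794


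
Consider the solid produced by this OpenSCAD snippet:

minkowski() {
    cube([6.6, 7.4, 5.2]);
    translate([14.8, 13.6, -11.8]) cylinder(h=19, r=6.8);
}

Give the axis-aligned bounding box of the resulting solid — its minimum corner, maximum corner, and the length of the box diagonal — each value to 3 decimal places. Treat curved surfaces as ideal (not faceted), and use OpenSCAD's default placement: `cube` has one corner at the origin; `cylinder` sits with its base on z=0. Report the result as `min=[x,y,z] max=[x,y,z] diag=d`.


min=[8.000,6.800,-11.800] max=[28.200,27.800,12.400] diag=37.877

A = translate([14.8, 13.6, -11.8]) cylinder(h=19, r=6.8) → bbox [8,6.8,-11.8] .. [21.6,20.4,7.2]
B = cube([6.6, 7.4, 5.2]) → bbox [0,0,0] .. [6.6,7.4,5.2]
lo = A.lo+B.lo = [8+0, 6.8+0, -11.8+0] = [8.000,6.800,-11.800]
hi = A.hi+B.hi = [21.6+6.6, 20.4+7.4, 7.2+5.2] = [28.200,27.800,12.400]
diag = √(20.2²+21²+24.2²) = √1434.68 = 37.877


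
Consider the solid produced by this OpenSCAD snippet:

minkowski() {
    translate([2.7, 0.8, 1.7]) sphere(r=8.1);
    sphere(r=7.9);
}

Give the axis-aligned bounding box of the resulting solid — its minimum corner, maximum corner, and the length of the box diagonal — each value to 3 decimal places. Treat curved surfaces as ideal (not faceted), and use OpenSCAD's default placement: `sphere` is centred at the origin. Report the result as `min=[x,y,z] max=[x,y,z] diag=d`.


A = translate([2.7, 0.8, 1.7]) sphere(r=8.1) → bbox [-5.4,-7.3,-6.4] .. [10.8,8.9,9.8]
B = sphere(r=7.9) → bbox [-7.9,-7.9,-7.9] .. [7.9,7.9,7.9]
lo = A.lo+B.lo = [-5.4-7.9, -7.3-7.9, -6.4-7.9] = [-13.300,-15.200,-14.300]
hi = A.hi+B.hi = [10.8+7.9, 8.9+7.9, 9.8+7.9] = [18.700,16.800,17.700]
diag = √(32²+32²+32²) = √3072 = 55.426

min=[-13.300,-15.200,-14.300] max=[18.700,16.800,17.700] diag=55.426


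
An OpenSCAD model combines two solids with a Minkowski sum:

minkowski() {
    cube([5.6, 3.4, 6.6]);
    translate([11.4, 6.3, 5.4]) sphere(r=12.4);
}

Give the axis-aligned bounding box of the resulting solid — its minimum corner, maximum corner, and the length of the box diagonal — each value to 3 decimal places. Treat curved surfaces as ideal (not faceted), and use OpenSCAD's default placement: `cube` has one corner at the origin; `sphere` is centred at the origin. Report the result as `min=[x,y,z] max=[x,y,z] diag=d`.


A = translate([11.4, 6.3, 5.4]) sphere(r=12.4) → bbox [-1,-6.1,-7] .. [23.8,18.7,17.8]
B = cube([5.6, 3.4, 6.6]) → bbox [0,0,0] .. [5.6,3.4,6.6]
lo = A.lo+B.lo = [-1+0, -6.1+0, -7+0] = [-1.000,-6.100,-7.000]
hi = A.hi+B.hi = [23.8+5.6, 18.7+3.4, 17.8+6.6] = [29.400,22.100,24.400]
diag = √(30.4²+28.2²+31.4²) = √2705.36 = 52.013

min=[-1.000,-6.100,-7.000] max=[29.400,22.100,24.400] diag=52.013


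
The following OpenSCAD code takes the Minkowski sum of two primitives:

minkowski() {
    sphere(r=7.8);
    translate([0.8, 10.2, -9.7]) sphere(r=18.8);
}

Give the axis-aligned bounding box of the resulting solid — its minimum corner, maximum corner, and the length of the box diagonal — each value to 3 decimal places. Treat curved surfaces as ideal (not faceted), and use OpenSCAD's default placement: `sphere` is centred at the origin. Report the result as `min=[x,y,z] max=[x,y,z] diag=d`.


A = translate([0.8, 10.2, -9.7]) sphere(r=18.8) → bbox [-18,-8.6,-28.5] .. [19.6,29,9.1]
B = sphere(r=7.8) → bbox [-7.8,-7.8,-7.8] .. [7.8,7.8,7.8]
lo = A.lo+B.lo = [-18-7.8, -8.6-7.8, -28.5-7.8] = [-25.800,-16.400,-36.300]
hi = A.hi+B.hi = [19.6+7.8, 29+7.8, 9.1+7.8] = [27.400,36.800,16.900]
diag = √(53.2²+53.2²+53.2²) = √8490.72 = 92.145

min=[-25.800,-16.400,-36.300] max=[27.400,36.800,16.900] diag=92.145


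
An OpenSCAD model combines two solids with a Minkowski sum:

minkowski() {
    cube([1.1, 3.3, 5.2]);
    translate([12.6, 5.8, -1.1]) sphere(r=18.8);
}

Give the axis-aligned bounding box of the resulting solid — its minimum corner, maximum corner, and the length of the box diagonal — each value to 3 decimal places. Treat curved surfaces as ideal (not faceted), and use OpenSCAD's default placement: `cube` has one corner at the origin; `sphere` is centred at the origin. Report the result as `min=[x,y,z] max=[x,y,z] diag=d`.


A = translate([12.6, 5.8, -1.1]) sphere(r=18.8) → bbox [-6.2,-13,-19.9] .. [31.4,24.6,17.7]
B = cube([1.1, 3.3, 5.2]) → bbox [0,0,0] .. [1.1,3.3,5.2]
lo = A.lo+B.lo = [-6.2+0, -13+0, -19.9+0] = [-6.200,-13.000,-19.900]
hi = A.hi+B.hi = [31.4+1.1, 24.6+3.3, 17.7+5.2] = [32.500,27.900,22.900]
diag = √(38.7²+40.9²+42.8²) = √5002.34 = 70.727

min=[-6.200,-13.000,-19.900] max=[32.500,27.900,22.900] diag=70.727


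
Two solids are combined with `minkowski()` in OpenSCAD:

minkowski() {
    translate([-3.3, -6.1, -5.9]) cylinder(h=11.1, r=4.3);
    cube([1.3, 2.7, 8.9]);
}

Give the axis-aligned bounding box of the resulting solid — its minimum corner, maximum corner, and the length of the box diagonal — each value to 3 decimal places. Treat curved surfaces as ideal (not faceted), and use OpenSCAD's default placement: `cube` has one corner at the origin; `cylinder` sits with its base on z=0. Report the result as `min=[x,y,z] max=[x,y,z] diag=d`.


A = translate([-3.3, -6.1, -5.9]) cylinder(h=11.1, r=4.3) → bbox [-7.6,-10.4,-5.9] .. [1,-1.8,5.2]
B = cube([1.3, 2.7, 8.9]) → bbox [0,0,0] .. [1.3,2.7,8.9]
lo = A.lo+B.lo = [-7.6+0, -10.4+0, -5.9+0] = [-7.600,-10.400,-5.900]
hi = A.hi+B.hi = [1+1.3, -1.8+2.7, 5.2+8.9] = [2.300,0.900,14.100]
diag = √(9.9²+11.3²+20²) = √625.7 = 25.014

min=[-7.600,-10.400,-5.900] max=[2.300,0.900,14.100] diag=25.014


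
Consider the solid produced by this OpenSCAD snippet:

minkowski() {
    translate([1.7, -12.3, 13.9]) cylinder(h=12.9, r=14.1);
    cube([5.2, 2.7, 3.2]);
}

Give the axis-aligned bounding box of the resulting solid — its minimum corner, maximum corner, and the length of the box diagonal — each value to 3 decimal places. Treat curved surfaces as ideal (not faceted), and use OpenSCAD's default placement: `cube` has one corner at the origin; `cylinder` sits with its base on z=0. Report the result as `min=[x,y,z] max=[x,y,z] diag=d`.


A = translate([1.7, -12.3, 13.9]) cylinder(h=12.9, r=14.1) → bbox [-12.4,-26.4,13.9] .. [15.8,1.8,26.8]
B = cube([5.2, 2.7, 3.2]) → bbox [0,0,0] .. [5.2,2.7,3.2]
lo = A.lo+B.lo = [-12.4+0, -26.4+0, 13.9+0] = [-12.400,-26.400,13.900]
hi = A.hi+B.hi = [15.8+5.2, 1.8+2.7, 26.8+3.2] = [21.000,4.500,30.000]
diag = √(33.4²+30.9²+16.1²) = √2329.58 = 48.266

min=[-12.400,-26.400,13.900] max=[21.000,4.500,30.000] diag=48.266


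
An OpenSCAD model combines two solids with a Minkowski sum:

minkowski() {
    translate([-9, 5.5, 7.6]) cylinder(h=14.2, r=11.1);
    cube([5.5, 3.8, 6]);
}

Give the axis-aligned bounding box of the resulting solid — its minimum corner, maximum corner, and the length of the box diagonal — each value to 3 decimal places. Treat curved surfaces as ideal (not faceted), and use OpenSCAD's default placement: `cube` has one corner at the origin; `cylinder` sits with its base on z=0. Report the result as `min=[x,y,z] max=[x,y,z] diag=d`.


A = translate([-9, 5.5, 7.6]) cylinder(h=14.2, r=11.1) → bbox [-20.1,-5.6,7.6] .. [2.1,16.6,21.8]
B = cube([5.5, 3.8, 6]) → bbox [0,0,0] .. [5.5,3.8,6]
lo = A.lo+B.lo = [-20.1+0, -5.6+0, 7.6+0] = [-20.100,-5.600,7.600]
hi = A.hi+B.hi = [2.1+5.5, 16.6+3.8, 21.8+6] = [7.600,20.400,27.800]
diag = √(27.7²+26²+20.2²) = √1851.33 = 43.027

min=[-20.100,-5.600,7.600] max=[7.600,20.400,27.800] diag=43.027


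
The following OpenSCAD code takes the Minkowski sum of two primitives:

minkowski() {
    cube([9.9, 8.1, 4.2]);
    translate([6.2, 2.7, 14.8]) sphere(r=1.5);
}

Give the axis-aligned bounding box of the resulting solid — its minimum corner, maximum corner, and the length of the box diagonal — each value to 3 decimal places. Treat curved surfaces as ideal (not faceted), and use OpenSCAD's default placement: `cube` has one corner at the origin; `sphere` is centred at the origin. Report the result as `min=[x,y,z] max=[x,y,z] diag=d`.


min=[4.700,1.200,13.300] max=[17.600,12.300,20.500] diag=18.479

A = translate([6.2, 2.7, 14.8]) sphere(r=1.5) → bbox [4.7,1.2,13.3] .. [7.7,4.2,16.3]
B = cube([9.9, 8.1, 4.2]) → bbox [0,0,0] .. [9.9,8.1,4.2]
lo = A.lo+B.lo = [4.7+0, 1.2+0, 13.3+0] = [4.700,1.200,13.300]
hi = A.hi+B.hi = [7.7+9.9, 4.2+8.1, 16.3+4.2] = [17.600,12.300,20.500]
diag = √(12.9²+11.1²+7.2²) = √341.46 = 18.479


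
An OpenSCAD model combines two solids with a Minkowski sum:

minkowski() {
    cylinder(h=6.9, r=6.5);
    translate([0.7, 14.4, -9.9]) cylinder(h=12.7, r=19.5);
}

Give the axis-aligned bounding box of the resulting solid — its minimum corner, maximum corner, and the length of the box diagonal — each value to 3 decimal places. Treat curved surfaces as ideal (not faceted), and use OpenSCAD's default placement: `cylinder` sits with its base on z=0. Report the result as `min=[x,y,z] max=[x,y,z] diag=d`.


min=[-25.300,-11.600,-9.900] max=[26.700,40.400,9.700] diag=76.106

A = translate([0.7, 14.4, -9.9]) cylinder(h=12.7, r=19.5) → bbox [-18.8,-5.1,-9.9] .. [20.2,33.9,2.8]
B = cylinder(h=6.9, r=6.5) → bbox [-6.5,-6.5,0] .. [6.5,6.5,6.9]
lo = A.lo+B.lo = [-18.8-6.5, -5.1-6.5, -9.9+0] = [-25.300,-11.600,-9.900]
hi = A.hi+B.hi = [20.2+6.5, 33.9+6.5, 2.8+6.9] = [26.700,40.400,9.700]
diag = √(52²+52²+19.6²) = √5792.16 = 76.106


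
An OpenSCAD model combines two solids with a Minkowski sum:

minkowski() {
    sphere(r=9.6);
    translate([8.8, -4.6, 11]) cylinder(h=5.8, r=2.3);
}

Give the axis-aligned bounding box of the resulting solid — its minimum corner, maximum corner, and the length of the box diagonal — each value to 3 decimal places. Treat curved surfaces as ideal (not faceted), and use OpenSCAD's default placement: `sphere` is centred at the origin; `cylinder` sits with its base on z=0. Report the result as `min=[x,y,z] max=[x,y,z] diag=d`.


min=[-3.100,-16.500,1.400] max=[20.700,7.300,26.400] diag=41.927

A = translate([8.8, -4.6, 11]) cylinder(h=5.8, r=2.3) → bbox [6.5,-6.9,11] .. [11.1,-2.3,16.8]
B = sphere(r=9.6) → bbox [-9.6,-9.6,-9.6] .. [9.6,9.6,9.6]
lo = A.lo+B.lo = [6.5-9.6, -6.9-9.6, 11-9.6] = [-3.100,-16.500,1.400]
hi = A.hi+B.hi = [11.1+9.6, -2.3+9.6, 16.8+9.6] = [20.700,7.300,26.400]
diag = √(23.8²+23.8²+25²) = √1757.88 = 41.927


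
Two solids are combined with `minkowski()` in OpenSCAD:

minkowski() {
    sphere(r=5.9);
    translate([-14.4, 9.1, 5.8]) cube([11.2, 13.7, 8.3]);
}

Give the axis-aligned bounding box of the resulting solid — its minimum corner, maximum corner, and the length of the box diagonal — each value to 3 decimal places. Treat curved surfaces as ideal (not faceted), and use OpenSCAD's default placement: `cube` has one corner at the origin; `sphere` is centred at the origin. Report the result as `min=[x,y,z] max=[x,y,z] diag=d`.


min=[-20.300,3.200,-0.100] max=[2.700,28.700,20.000] diag=39.790

A = translate([-14.4, 9.1, 5.8]) cube([11.2, 13.7, 8.3]) → bbox [-14.4,9.1,5.8] .. [-3.2,22.8,14.1]
B = sphere(r=5.9) → bbox [-5.9,-5.9,-5.9] .. [5.9,5.9,5.9]
lo = A.lo+B.lo = [-14.4-5.9, 9.1-5.9, 5.8-5.9] = [-20.300,3.200,-0.100]
hi = A.hi+B.hi = [-3.2+5.9, 22.8+5.9, 14.1+5.9] = [2.700,28.700,20.000]
diag = √(23²+25.5²+20.1²) = √1583.26 = 39.790


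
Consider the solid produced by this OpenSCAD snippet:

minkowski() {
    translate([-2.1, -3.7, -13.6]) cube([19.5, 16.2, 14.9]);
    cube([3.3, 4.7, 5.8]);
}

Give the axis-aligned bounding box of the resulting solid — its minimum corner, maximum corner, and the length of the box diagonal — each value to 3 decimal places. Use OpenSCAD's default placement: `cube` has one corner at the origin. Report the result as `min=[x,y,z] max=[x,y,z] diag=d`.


A = translate([-2.1, -3.7, -13.6]) cube([19.5, 16.2, 14.9]) → bbox [-2.1,-3.7,-13.6] .. [17.4,12.5,1.3]
B = cube([3.3, 4.7, 5.8]) → bbox [0,0,0] .. [3.3,4.7,5.8]
lo = A.lo+B.lo = [-2.1+0, -3.7+0, -13.6+0] = [-2.100,-3.700,-13.600]
hi = A.hi+B.hi = [17.4+3.3, 12.5+4.7, 1.3+5.8] = [20.700,17.200,7.100]
diag = √(22.8²+20.9²+20.7²) = √1385.14 = 37.217

min=[-2.100,-3.700,-13.600] max=[20.700,17.200,7.100] diag=37.217


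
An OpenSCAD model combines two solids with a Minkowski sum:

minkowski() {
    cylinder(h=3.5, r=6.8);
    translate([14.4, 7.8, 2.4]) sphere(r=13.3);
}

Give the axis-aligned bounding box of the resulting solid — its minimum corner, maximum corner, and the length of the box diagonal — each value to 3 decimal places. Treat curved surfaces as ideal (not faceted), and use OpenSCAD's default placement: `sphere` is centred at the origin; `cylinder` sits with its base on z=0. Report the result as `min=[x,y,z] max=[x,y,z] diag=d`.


A = translate([14.4, 7.8, 2.4]) sphere(r=13.3) → bbox [1.1,-5.5,-10.9] .. [27.7,21.1,15.7]
B = cylinder(h=3.5, r=6.8) → bbox [-6.8,-6.8,0] .. [6.8,6.8,3.5]
lo = A.lo+B.lo = [1.1-6.8, -5.5-6.8, -10.9+0] = [-5.700,-12.300,-10.900]
hi = A.hi+B.hi = [27.7+6.8, 21.1+6.8, 15.7+3.5] = [34.500,27.900,19.200]
diag = √(40.2²+40.2²+30.1²) = √4138.09 = 64.328

min=[-5.700,-12.300,-10.900] max=[34.500,27.900,19.200] diag=64.328


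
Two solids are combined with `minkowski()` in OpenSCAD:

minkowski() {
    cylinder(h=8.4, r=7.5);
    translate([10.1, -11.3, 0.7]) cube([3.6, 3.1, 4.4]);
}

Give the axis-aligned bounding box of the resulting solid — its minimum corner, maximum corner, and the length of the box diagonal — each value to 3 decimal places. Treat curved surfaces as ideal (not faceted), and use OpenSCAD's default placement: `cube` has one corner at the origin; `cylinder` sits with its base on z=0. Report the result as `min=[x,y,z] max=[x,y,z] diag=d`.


min=[2.600,-18.800,0.700] max=[21.200,-0.700,13.500] diag=28.938

A = translate([10.1, -11.3, 0.7]) cube([3.6, 3.1, 4.4]) → bbox [10.1,-11.3,0.7] .. [13.7,-8.2,5.1]
B = cylinder(h=8.4, r=7.5) → bbox [-7.5,-7.5,0] .. [7.5,7.5,8.4]
lo = A.lo+B.lo = [10.1-7.5, -11.3-7.5, 0.7+0] = [2.600,-18.800,0.700]
hi = A.hi+B.hi = [13.7+7.5, -8.2+7.5, 5.1+8.4] = [21.200,-0.700,13.500]
diag = √(18.6²+18.1²+12.8²) = √837.41 = 28.938


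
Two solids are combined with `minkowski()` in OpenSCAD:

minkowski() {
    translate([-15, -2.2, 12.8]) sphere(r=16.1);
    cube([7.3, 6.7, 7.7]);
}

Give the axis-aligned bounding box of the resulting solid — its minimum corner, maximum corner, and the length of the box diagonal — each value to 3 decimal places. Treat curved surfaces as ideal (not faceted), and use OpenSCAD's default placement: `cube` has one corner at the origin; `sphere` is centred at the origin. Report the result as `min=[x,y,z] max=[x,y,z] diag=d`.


min=[-31.100,-18.300,-3.300] max=[8.400,20.600,36.600] diag=68.304

A = translate([-15, -2.2, 12.8]) sphere(r=16.1) → bbox [-31.1,-18.3,-3.3] .. [1.1,13.9,28.9]
B = cube([7.3, 6.7, 7.7]) → bbox [0,0,0] .. [7.3,6.7,7.7]
lo = A.lo+B.lo = [-31.1+0, -18.3+0, -3.3+0] = [-31.100,-18.300,-3.300]
hi = A.hi+B.hi = [1.1+7.3, 13.9+6.7, 28.9+7.7] = [8.400,20.600,36.600]
diag = √(39.5²+38.9²+39.9²) = √4665.47 = 68.304


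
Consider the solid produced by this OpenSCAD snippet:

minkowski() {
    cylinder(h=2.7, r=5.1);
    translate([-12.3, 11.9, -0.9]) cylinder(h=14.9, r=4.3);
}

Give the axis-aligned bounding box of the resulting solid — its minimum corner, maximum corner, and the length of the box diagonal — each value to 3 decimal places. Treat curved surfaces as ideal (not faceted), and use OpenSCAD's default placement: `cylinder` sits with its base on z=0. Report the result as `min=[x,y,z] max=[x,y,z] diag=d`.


min=[-21.700,2.500,-0.900] max=[-2.900,21.300,16.700] diag=31.885

A = translate([-12.3, 11.9, -0.9]) cylinder(h=14.9, r=4.3) → bbox [-16.6,7.6,-0.9] .. [-8,16.2,14]
B = cylinder(h=2.7, r=5.1) → bbox [-5.1,-5.1,0] .. [5.1,5.1,2.7]
lo = A.lo+B.lo = [-16.6-5.1, 7.6-5.1, -0.9+0] = [-21.700,2.500,-0.900]
hi = A.hi+B.hi = [-8+5.1, 16.2+5.1, 14+2.7] = [-2.900,21.300,16.700]
diag = √(18.8²+18.8²+17.6²) = √1016.64 = 31.885


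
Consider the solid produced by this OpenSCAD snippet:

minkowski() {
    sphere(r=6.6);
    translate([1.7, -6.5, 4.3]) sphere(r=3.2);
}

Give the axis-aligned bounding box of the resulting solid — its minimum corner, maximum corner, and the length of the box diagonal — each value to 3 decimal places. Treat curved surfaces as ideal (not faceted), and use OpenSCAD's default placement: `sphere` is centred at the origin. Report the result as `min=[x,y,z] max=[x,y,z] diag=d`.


min=[-8.100,-16.300,-5.500] max=[11.500,3.300,14.100] diag=33.948

A = translate([1.7, -6.5, 4.3]) sphere(r=3.2) → bbox [-1.5,-9.7,1.1] .. [4.9,-3.3,7.5]
B = sphere(r=6.6) → bbox [-6.6,-6.6,-6.6] .. [6.6,6.6,6.6]
lo = A.lo+B.lo = [-1.5-6.6, -9.7-6.6, 1.1-6.6] = [-8.100,-16.300,-5.500]
hi = A.hi+B.hi = [4.9+6.6, -3.3+6.6, 7.5+6.6] = [11.500,3.300,14.100]
diag = √(19.6²+19.6²+19.6²) = √1152.48 = 33.948


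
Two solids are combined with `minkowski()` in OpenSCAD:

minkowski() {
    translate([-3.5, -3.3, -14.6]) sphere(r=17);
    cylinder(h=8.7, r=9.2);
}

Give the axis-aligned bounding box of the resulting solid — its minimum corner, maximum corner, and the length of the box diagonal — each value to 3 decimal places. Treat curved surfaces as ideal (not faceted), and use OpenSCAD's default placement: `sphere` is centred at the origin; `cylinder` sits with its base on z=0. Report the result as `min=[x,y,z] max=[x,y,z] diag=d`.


min=[-29.700,-29.500,-31.600] max=[22.700,22.900,11.100] diag=85.527

A = translate([-3.5, -3.3, -14.6]) sphere(r=17) → bbox [-20.5,-20.3,-31.6] .. [13.5,13.7,2.4]
B = cylinder(h=8.7, r=9.2) → bbox [-9.2,-9.2,0] .. [9.2,9.2,8.7]
lo = A.lo+B.lo = [-20.5-9.2, -20.3-9.2, -31.6+0] = [-29.700,-29.500,-31.600]
hi = A.hi+B.hi = [13.5+9.2, 13.7+9.2, 2.4+8.7] = [22.700,22.900,11.100]
diag = √(52.4²+52.4²+42.7²) = √7314.81 = 85.527


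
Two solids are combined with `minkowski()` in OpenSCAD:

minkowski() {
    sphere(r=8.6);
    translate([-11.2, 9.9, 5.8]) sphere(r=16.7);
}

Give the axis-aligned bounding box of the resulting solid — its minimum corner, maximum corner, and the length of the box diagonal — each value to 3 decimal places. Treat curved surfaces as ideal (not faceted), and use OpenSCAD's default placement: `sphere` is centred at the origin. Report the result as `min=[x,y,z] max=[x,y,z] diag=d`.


min=[-36.500,-15.400,-19.500] max=[14.100,35.200,31.100] diag=87.642

A = translate([-11.2, 9.9, 5.8]) sphere(r=16.7) → bbox [-27.9,-6.8,-10.9] .. [5.5,26.6,22.5]
B = sphere(r=8.6) → bbox [-8.6,-8.6,-8.6] .. [8.6,8.6,8.6]
lo = A.lo+B.lo = [-27.9-8.6, -6.8-8.6, -10.9-8.6] = [-36.500,-15.400,-19.500]
hi = A.hi+B.hi = [5.5+8.6, 26.6+8.6, 22.5+8.6] = [14.100,35.200,31.100]
diag = √(50.6²+50.6²+50.6²) = √7681.08 = 87.642


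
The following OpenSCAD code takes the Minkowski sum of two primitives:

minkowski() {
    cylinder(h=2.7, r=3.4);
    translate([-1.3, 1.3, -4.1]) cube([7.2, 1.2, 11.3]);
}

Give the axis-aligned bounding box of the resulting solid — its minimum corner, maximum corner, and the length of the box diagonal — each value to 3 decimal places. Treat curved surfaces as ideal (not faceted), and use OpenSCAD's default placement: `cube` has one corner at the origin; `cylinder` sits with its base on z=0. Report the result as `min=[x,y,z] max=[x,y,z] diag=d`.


min=[-4.700,-2.100,-4.100] max=[9.300,5.900,9.900] diag=21.354

A = translate([-1.3, 1.3, -4.1]) cube([7.2, 1.2, 11.3]) → bbox [-1.3,1.3,-4.1] .. [5.9,2.5,7.2]
B = cylinder(h=2.7, r=3.4) → bbox [-3.4,-3.4,0] .. [3.4,3.4,2.7]
lo = A.lo+B.lo = [-1.3-3.4, 1.3-3.4, -4.1+0] = [-4.700,-2.100,-4.100]
hi = A.hi+B.hi = [5.9+3.4, 2.5+3.4, 7.2+2.7] = [9.300,5.900,9.900]
diag = √(14²+8²+14²) = √456 = 21.354


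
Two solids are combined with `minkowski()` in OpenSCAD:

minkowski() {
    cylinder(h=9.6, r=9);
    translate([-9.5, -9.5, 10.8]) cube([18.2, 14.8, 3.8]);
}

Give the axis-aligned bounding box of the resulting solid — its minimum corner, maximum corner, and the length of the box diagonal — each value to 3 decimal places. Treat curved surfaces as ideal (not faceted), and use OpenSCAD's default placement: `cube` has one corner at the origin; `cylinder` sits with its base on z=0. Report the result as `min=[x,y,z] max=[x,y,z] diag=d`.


min=[-18.500,-18.500,10.800] max=[17.700,14.300,24.200] diag=50.654

A = translate([-9.5, -9.5, 10.8]) cube([18.2, 14.8, 3.8]) → bbox [-9.5,-9.5,10.8] .. [8.7,5.3,14.6]
B = cylinder(h=9.6, r=9) → bbox [-9,-9,0] .. [9,9,9.6]
lo = A.lo+B.lo = [-9.5-9, -9.5-9, 10.8+0] = [-18.500,-18.500,10.800]
hi = A.hi+B.hi = [8.7+9, 5.3+9, 14.6+9.6] = [17.700,14.300,24.200]
diag = √(36.2²+32.8²+13.4²) = √2565.84 = 50.654


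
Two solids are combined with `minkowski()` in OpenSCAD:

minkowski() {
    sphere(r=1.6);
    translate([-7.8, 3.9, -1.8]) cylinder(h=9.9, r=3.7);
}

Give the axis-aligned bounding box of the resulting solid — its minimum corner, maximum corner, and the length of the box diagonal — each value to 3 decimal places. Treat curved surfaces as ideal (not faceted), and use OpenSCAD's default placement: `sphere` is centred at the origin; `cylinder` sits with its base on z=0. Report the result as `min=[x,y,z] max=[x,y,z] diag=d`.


min=[-13.100,-1.400,-3.400] max=[-2.500,9.200,9.700] diag=19.908

A = translate([-7.8, 3.9, -1.8]) cylinder(h=9.9, r=3.7) → bbox [-11.5,0.2,-1.8] .. [-4.1,7.6,8.1]
B = sphere(r=1.6) → bbox [-1.6,-1.6,-1.6] .. [1.6,1.6,1.6]
lo = A.lo+B.lo = [-11.5-1.6, 0.2-1.6, -1.8-1.6] = [-13.100,-1.400,-3.400]
hi = A.hi+B.hi = [-4.1+1.6, 7.6+1.6, 8.1+1.6] = [-2.500,9.200,9.700]
diag = √(10.6²+10.6²+13.1²) = √396.33 = 19.908


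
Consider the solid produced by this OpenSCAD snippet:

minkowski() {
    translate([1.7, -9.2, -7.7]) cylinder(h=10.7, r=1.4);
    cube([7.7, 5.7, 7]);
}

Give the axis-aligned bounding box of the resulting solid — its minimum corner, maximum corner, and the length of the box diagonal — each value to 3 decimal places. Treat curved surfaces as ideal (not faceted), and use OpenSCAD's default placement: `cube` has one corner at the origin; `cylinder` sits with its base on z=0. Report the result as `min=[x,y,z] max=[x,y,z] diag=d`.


A = translate([1.7, -9.2, -7.7]) cylinder(h=10.7, r=1.4) → bbox [0.3,-10.6,-7.7] .. [3.1,-7.8,3]
B = cube([7.7, 5.7, 7]) → bbox [0,0,0] .. [7.7,5.7,7]
lo = A.lo+B.lo = [0.3+0, -10.6+0, -7.7+0] = [0.300,-10.600,-7.700]
hi = A.hi+B.hi = [3.1+7.7, -7.8+5.7, 3+7] = [10.800,-2.100,10.000]
diag = √(10.5²+8.5²+17.7²) = √495.79 = 22.266

min=[0.300,-10.600,-7.700] max=[10.800,-2.100,10.000] diag=22.266
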